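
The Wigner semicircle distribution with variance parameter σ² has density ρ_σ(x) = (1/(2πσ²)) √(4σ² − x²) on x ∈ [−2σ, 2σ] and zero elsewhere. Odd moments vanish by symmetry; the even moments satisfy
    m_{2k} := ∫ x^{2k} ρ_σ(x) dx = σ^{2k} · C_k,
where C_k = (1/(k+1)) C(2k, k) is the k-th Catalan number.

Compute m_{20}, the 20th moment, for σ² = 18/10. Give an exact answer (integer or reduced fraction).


By the scaled semicircle moment identity, m_{2k} = σ^{2k} · C_k with k = 10.
C_10 = (1/(k+1)) · C(2k, k) = (1/11) · C(20, 10) = (1/11) · 184756 = 16796.
σ^{2k} = (σ²)^k = (18/10)^10 = 3486784401/9765625.

Therefore m_{20} = σ^{20} · C_10 = (3486784401/9765625) · 16796 = 58564030799196/9765625.


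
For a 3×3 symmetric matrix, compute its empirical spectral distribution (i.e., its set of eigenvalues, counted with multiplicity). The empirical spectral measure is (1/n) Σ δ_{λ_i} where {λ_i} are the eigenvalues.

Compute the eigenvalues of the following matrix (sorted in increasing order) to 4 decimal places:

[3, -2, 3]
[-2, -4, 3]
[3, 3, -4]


Since M is real symmetric, all three eigenvalues are real; they are the roots of det(λI − M) = λ³ − (tr M) λ² + s λ − det M, where s is the sum of the principal 2×2 minors.
tr M = 3 + (-4) + (-4) = -5.
s = (3·(-4) − (-2)²) + (3·(-4) − 3²) + ((-4)·(-4) − 3²) = -16 + (-21) + 7 = -30.
det M (expand along row 1) = 3·7 − (-2)·(-1) + 3·6 = 37.
Characteristic polynomial: λ³ + 5λ² − 30λ − 37 = 0.
Substitute λ = y + (tr M)/3 = y − 1.666667 to remove the quadratic term: y³ + p·y + q = 0 with p = s − (tr M)²/3 = -38.333333 and q = −2(tr M)³/27 + (tr M)·s/3 − det M = 22.259259.
Three real roots ⇒ use the trigonometric (Viète) form: r = 2√(−p/3) = 7.149204, φ = arccos(3q/(p·r)) = arccos(-0.243668) = 1.816942 rad.
y_k = r·cos(φ/3 − 2πk/3) for k = 0, 1, 2 gives y = 5.877602, 0.585924, -6.463525.
λ_k = y_k − 1.666667 gives λ = 4.2109, -1.0807, -8.1302 (check: the sum is -5.0000 = tr M).

Eigenvalues sorted in increasing order: [-8.1302, -1.0807, 4.2109].


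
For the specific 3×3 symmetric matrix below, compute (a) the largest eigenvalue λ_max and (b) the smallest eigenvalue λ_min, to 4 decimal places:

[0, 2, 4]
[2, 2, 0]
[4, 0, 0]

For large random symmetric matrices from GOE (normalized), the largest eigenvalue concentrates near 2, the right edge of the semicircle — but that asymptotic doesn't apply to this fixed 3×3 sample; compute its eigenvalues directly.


Since M is real symmetric, all three eigenvalues are real; they are the roots of det(λI − M) = λ³ − (tr M) λ² + s λ − det M, where s is the sum of the principal 2×2 minors.
tr M = 0 + 2 + 0 = 2.
s = (0·2 − 2²) + (0·0 − 4²) + (2·0 − 0²) = -4 + (-16) + 0 = -20.
det M (expand along row 1) = 0·0 − 2·0 + 4·(-8) = -32.
Characteristic polynomial: λ³ − 2λ² − 20λ + 32 = 0.
Substitute λ = y + (tr M)/3 = y + 0.666667 to remove the quadratic term: y³ + p·y + q = 0 with p = s − (tr M)²/3 = -21.333333 and q = −2(tr M)³/27 + (tr M)·s/3 − det M = 18.074074.
Three real roots ⇒ use the trigonometric (Viète) form: r = 2√(−p/3) = 5.333333, φ = arccos(3q/(p·r)) = arccos(-0.476562) = 2.067537 rad.
y_k = r·cos(φ/3 − 2πk/3) for k = 0, 1, 2 gives y = 4.116098, 0.879064, -4.995163.
λ_k = y_k + 0.666667 gives λ = 4.7828, 1.5457, -4.3285 (check: the sum is 2.0000 = tr M).

Hence λ_max = 4.7828 and λ_min = -4.3285.


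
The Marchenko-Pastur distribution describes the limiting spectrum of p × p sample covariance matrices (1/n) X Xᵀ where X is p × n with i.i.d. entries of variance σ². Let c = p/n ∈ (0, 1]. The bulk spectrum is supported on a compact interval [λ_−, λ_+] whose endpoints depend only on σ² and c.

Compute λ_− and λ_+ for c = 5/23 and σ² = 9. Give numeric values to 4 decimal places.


c = 5/23 = 0.217391; √c = 0.466252.
λ_− = σ² (1 − √c)² = 9 · (1 − 0.466252)² = 9 · (0.533748)² = 2.563978.
λ_+ = σ² (1 + √c)² = 9 · (1 + 0.466252)² = 9 · (1.466252)² = 19.349065.

Rounded to 4 decimal places: λ_− ≈ 2.5640, λ_+ ≈ 19.3491.


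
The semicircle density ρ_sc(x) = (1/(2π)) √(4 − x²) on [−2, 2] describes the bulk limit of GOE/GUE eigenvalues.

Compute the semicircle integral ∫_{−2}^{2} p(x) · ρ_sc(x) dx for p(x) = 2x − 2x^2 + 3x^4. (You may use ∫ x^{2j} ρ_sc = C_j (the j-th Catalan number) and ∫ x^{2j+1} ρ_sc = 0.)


Write p(x) = Σ a_i x^i, split into monomials and integrate each against ρ_sc separately.
Using ∫ x^{2j} ρ_sc = C_j = (1/(j+1)) C(2j, j) (Catalan numbers) and ∫ x^{2j+1} ρ_sc = 0 (odd monomials vanish by symmetry):
  i = 1 (odd): ∫ x^1 ρ_sc = 0 (vanishes)
  i = 2 (even): a_2 · C_{1} = -2 · 1 = -2
  i = 4 (even): a_4 · C_{2} = 3 · 2 = 6

Summing the contributions: ∫_{−2}^{2} p(x) ρ_sc(x) dx = (-2) + 6 = 4.


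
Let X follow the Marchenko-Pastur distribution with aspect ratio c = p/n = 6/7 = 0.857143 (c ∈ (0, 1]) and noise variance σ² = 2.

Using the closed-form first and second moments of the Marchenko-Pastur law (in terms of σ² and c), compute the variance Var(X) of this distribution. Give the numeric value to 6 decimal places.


Recall the MP moments m_1 = E[X] = σ² and m_2 = E[X²] = σ⁴ (1 + c).
m_1 = E[X] = σ² = 2, so m_1² = 4.
m_2 = E[X²] = σ⁴ (1 + c) = 4 · (1 + 0.857143) = 4 · 1.857143 = 7.428571.
(Note m_2 − m_1² simplifies to c · σ⁴ = 0.857143 · 4.)

Var(X) = m_2 − m_1² = 7.428571 − 4 = 3.428571.


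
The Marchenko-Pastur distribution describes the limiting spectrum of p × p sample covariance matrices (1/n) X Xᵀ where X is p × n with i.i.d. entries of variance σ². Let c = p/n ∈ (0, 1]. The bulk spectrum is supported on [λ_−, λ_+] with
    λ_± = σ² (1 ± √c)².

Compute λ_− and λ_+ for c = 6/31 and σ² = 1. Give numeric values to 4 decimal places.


c = 6/31 = 0.193548; √c = 0.439941.
λ_− = σ² (1 − √c)² = 1 · (1 − 0.439941)² = 1 · (0.560059)² = 0.313666.
λ_+ = σ² (1 + √c)² = 1 · (1 + 0.439941)² = 1 · (1.439941)² = 2.073431.

Rounded to 4 decimal places: λ_− ≈ 0.3137, λ_+ ≈ 2.0734.


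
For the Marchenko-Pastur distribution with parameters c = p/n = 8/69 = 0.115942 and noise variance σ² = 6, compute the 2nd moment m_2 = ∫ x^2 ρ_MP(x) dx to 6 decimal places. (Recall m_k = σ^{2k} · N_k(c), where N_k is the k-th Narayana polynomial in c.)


E[X²] = σ⁴ (1 + c) (second MP moment). With σ² = 6 (so σ⁴ = 36) and c = 8/69 = 0.115942: E[X²] = 36 · (1 + 0.115942) = 36 · 1.115942.

So E[X^2] = 40.173913.


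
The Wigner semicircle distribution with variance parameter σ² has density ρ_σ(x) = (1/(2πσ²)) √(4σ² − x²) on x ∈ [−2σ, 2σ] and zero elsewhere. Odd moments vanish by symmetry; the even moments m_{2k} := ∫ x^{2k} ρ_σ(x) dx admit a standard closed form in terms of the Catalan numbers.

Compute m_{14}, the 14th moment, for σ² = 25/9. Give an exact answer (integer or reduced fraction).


By the scaled semicircle moment identity, m_{2k} = σ^{2k} · C_k with k = 7.
C_7 = (1/(k+1)) · C(2k, k) = (1/8) · C(14, 7) = (1/8) · 3432 = 429.
σ^{2k} = (σ²)^k = (25/9)^7 = 6103515625/4782969.

Therefore m_{14} = σ^{14} · C_7 = (6103515625/4782969) · 429 = 872802734375/1594323.


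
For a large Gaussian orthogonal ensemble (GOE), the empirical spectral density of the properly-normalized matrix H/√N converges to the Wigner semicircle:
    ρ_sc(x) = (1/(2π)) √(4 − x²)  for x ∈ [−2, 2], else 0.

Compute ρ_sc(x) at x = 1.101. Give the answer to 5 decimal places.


ρ_sc(x) = (1/(2π)) √(4 − x²). With x = 1.101:
  4 − x² = 4 − (1.101)² = 4 − 1.212201 = 2.787799.
  √(4 − x²) = 1.669670.
  1/(2π) = 0.159155.
  ρ_sc(1.101) = 0.159155 · 1.669670 = 0.265736.

Rounded to 5 decimal places: ρ_sc(1.101) ≈ 0.26574.


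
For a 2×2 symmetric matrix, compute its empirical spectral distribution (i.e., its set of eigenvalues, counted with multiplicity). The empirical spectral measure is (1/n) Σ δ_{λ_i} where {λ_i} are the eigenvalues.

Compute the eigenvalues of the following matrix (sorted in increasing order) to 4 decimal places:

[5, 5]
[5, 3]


Since M is real symmetric, both eigenvalues are real; they are the roots of det(λI − M) = λ² − (tr M) λ + det M.
tr M = 5 + 3 = 8.
det M = 5·3 − 5² = 15 − 25 = -10.
Characteristic polynomial: λ² − 8λ − 10 = 0.
Discriminant Δ = (tr M)² − 4·det M = 64 − (-40) = 104; √Δ = 10.198039.
λ = (tr M ± √Δ)/2 = (8 ± 10.198039)/2, giving (tr M − √Δ)/2 = -1.0990 and (tr M + √Δ)/2 = 9.0990.

Eigenvalues sorted in increasing order: [-1.0990, 9.0990].


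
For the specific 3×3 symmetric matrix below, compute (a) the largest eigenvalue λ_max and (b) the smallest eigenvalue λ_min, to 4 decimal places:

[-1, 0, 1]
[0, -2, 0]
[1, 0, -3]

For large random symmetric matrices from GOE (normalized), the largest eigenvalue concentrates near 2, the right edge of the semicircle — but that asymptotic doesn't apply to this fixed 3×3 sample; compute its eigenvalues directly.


Since M is real symmetric, all three eigenvalues are real; they are the roots of det(λI − M) = λ³ − (tr M) λ² + s λ − det M, where s is the sum of the principal 2×2 minors.
tr M = -1 + (-2) + (-3) = -6.
s = ((-1)·(-2) − 0²) + ((-1)·(-3) − 1²) + ((-2)·(-3) − 0²) = 2 + 2 + 6 = 10.
det M (expand along row 1) = (-1)·6 − 0·0 + 1·2 = -4.
Characteristic polynomial: λ³ + 6λ² + 10λ + 4 = 0.
Substitute λ = y + (tr M)/3 = y − 2.000000 to remove the quadratic term: y³ + p·y + q = 0 with p = s − (tr M)²/3 = -2.000000 and q = −2(tr M)³/27 + (tr M)·s/3 − det M = 0.000000.
Three real roots ⇒ use the trigonometric (Viète) form: r = 2√(−p/3) = 1.632993, φ = arccos(3q/(p·r)) = arccos(0.000000) = 1.570796 rad.
y_k = r·cos(φ/3 − 2πk/3) for k = 0, 1, 2 gives y = 1.414214, 0.000000, -1.414214.
λ_k = y_k − 2.000000 gives λ = -0.5858, -2.0000, -3.4142 (check: the sum is -6.0000 = tr M).

Hence λ_max = -0.5858 and λ_min = -3.4142.


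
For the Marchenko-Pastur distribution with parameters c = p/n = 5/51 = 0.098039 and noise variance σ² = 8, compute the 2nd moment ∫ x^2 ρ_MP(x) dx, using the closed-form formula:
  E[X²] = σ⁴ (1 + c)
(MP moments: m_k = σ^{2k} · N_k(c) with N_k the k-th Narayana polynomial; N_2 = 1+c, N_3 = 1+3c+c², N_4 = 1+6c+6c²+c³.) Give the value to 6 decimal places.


E[X²] = σ⁴ (1 + c) (second MP moment). With σ² = 8 (so σ⁴ = 64) and c = 5/51 = 0.098039: E[X²] = 64 · (1 + 0.098039) = 64 · 1.098039.

So E[X^2] = 70.274510.


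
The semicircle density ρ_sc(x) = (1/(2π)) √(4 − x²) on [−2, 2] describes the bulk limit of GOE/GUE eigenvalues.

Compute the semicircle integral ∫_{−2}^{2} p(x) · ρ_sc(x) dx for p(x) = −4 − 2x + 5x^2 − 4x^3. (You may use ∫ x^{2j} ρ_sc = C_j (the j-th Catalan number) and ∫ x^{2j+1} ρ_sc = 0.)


Write p(x) = Σ a_i x^i, split into monomials and integrate each against ρ_sc separately.
Using ∫ x^{2j} ρ_sc = C_j = (1/(j+1)) C(2j, j) (Catalan numbers) and ∫ x^{2j+1} ρ_sc = 0 (odd monomials vanish by symmetry):
  i = 0 (even): a_0 · C_{0} = -4 · 1 = -4
  i = 1 (odd): ∫ x^1 ρ_sc = 0 (vanishes)
  i = 2 (even): a_2 · C_{1} = 5 · 1 = 5
  i = 3 (odd): ∫ x^3 ρ_sc = 0 (vanishes)

Summing the contributions: ∫_{−2}^{2} p(x) ρ_sc(x) dx = (-4) + 5 = 1.


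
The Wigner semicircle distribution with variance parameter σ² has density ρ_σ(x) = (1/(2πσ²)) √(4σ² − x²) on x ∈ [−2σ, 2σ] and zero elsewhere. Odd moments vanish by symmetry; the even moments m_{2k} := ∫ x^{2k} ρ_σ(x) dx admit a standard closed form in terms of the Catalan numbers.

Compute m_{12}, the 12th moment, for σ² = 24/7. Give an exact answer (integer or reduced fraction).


By the scaled semicircle moment identity, m_{2k} = σ^{2k} · C_k with k = 6.
C_6 = (1/(k+1)) · C(2k, k) = (1/7) · C(12, 6) = (1/7) · 924 = 132.
σ^{2k} = (σ²)^k = (24/7)^6 = 191102976/117649.

Therefore m_{12} = σ^{12} · C_6 = (191102976/117649) · 132 = 25225592832/117649.


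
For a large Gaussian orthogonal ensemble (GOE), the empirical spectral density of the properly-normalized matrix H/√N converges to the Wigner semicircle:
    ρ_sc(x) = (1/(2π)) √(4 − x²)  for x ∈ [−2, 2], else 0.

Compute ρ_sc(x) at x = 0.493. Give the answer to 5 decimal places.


ρ_sc(x) = (1/(2π)) √(4 − x²). With x = 0.493:
  4 − x² = 4 − (0.493)² = 4 − 0.243049 = 3.756951.
  √(4 − x²) = 1.938286.
  1/(2π) = 0.159155.
  ρ_sc(0.493) = 0.159155 · 1.938286 = 0.308488.

Rounded to 5 decimal places: ρ_sc(0.493) ≈ 0.30849.


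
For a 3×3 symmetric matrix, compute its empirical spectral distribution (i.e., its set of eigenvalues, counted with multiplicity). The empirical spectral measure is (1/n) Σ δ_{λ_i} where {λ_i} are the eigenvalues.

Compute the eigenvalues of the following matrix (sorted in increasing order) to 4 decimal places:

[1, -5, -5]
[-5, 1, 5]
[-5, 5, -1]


Since M is real symmetric, all three eigenvalues are real; they are the roots of det(λI − M) = λ³ − (tr M) λ² + s λ − det M, where s is the sum of the principal 2×2 minors.
tr M = 1 + 1 + (-1) = 1.
s = (1·1 − (-5)²) + (1·(-1) − (-5)²) + (1·(-1) − 5²) = -24 + (-26) + (-26) = -76.
det M (expand along row 1) = 1·(-26) − (-5)·30 + (-5)·(-20) = 224.
Characteristic polynomial: λ³ − λ² − 76λ − 224 = 0.
Substitute λ = y + (tr M)/3 = y + 0.333333 to remove the quadratic term: y³ + p·y + q = 0 with p = s − (tr M)²/3 = -76.333333 and q = −2(tr M)³/27 + (tr M)·s/3 − det M = -249.407407.
Three real roots ⇒ use the trigonometric (Viète) form: r = 2√(−p/3) = 10.088497, φ = arccos(3q/(p·r)) = arccos(0.971605) = 0.238873 rad.
y_k = r·cos(φ/3 − 2πk/3) for k = 0, 1, 2 gives y = 10.056534, -4.333333, -5.723200.
λ_k = y_k + 0.333333 gives λ = 10.3899, -4.0000, -5.3899 (check: the sum is 1.0000 = tr M).

Eigenvalues sorted in increasing order: [-5.3899, -4.0000, 10.3899].


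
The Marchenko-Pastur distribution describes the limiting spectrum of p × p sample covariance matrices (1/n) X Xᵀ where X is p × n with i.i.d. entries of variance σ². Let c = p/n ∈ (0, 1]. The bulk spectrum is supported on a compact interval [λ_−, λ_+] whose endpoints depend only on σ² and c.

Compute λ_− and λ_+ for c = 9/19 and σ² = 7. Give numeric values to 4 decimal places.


c = 9/19 = 0.473684; √c = 0.688247.
λ_− = σ² (1 − √c)² = 7 · (1 − 0.688247)² = 7 · (0.311753)² = 0.680329.
λ_+ = σ² (1 + √c)² = 7 · (1 + 0.688247)² = 7 · (1.688247)² = 19.951250.

Rounded to 4 decimal places: λ_− ≈ 0.6803, λ_+ ≈ 19.9513.


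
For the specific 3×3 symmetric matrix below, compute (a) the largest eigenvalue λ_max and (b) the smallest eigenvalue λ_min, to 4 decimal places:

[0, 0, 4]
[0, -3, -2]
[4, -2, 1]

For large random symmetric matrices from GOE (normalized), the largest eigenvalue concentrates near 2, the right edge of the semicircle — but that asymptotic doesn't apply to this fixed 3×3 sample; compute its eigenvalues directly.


Since M is real symmetric, all three eigenvalues are real; they are the roots of det(λI − M) = λ³ − (tr M) λ² + s λ − det M, where s is the sum of the principal 2×2 minors.
tr M = 0 + (-3) + 1 = -2.
s = (0·(-3) − 0²) + (0·1 − 4²) + ((-3)·1 − (-2)²) = 0 + (-16) + (-7) = -23.
det M (expand along row 1) = 0·(-7) − 0·8 + 4·12 = 48.
Characteristic polynomial: λ³ + 2λ² − 23λ − 48 = 0.
Substitute λ = y + (tr M)/3 = y − 0.666667 to remove the quadratic term: y³ + p·y + q = 0 with p = s − (tr M)²/3 = -24.333333 and q = −2(tr M)³/27 + (tr M)·s/3 − det M = -32.074074.
Three real roots ⇒ use the trigonometric (Viète) form: r = 2√(−p/3) = 5.696002, φ = arccos(3q/(p·r)) = arccos(0.694230) = 0.803446 rad.
y_k = r·cos(φ/3 − 2πk/3) for k = 0, 1, 2 gives y = 5.492947, -1.441108, -4.051840.
λ_k = y_k − 0.666667 gives λ = 4.8263, -2.1078, -4.7185 (check: the sum is -2.0000 = tr M).

Hence λ_max = 4.8263 and λ_min = -4.7185.


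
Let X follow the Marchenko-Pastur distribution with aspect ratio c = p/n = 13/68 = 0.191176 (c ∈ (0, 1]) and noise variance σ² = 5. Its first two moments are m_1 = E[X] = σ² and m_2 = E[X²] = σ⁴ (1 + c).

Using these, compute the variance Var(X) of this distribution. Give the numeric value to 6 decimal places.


m_1 = E[X] = σ² = 5, so m_1² = 25.
m_2 = E[X²] = σ⁴ (1 + c) = 25 · (1 + 0.191176) = 25 · 1.191176 = 29.779412.
(Note m_2 − m_1² simplifies to c · σ⁴ = 0.191176 · 25.)

Var(X) = m_2 − m_1² = 29.779412 − 25 = 4.779412.


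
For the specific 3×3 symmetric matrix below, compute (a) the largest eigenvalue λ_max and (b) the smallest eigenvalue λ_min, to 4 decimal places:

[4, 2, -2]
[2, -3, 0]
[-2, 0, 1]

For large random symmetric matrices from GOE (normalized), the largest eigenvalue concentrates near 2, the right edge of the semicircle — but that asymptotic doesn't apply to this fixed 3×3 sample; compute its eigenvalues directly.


Since M is real symmetric, all three eigenvalues are real; they are the roots of det(λI − M) = λ³ − (tr M) λ² + s λ − det M, where s is the sum of the principal 2×2 minors.
tr M = 4 + (-3) + 1 = 2.
s = (4·(-3) − 2²) + (4·1 − (-2)²) + ((-3)·1 − 0²) = -16 + 0 + (-3) = -19.
det M (expand along row 1) = 4·(-3) − 2·2 + (-2)·(-6) = -4.
Characteristic polynomial: λ³ − 2λ² − 19λ + 4 = 0.
Substitute λ = y + (tr M)/3 = y + 0.666667 to remove the quadratic term: y³ + p·y + q = 0 with p = s − (tr M)²/3 = -20.333333 and q = −2(tr M)³/27 + (tr M)·s/3 − det M = -9.259259.
Three real roots ⇒ use the trigonometric (Viète) form: r = 2√(−p/3) = 5.206833, φ = arccos(3q/(p·r)) = arccos(0.262371) = 1.305318 rad.
y_k = r·cos(φ/3 − 2πk/3) for k = 0, 1, 2 gives y = 4.721688, -0.460166, -4.261523.
λ_k = y_k + 0.666667 gives λ = 5.3884, 0.2065, -3.5949 (check: the sum is 2.0000 = tr M).

Hence λ_max = 5.3884 and λ_min = -3.5949.


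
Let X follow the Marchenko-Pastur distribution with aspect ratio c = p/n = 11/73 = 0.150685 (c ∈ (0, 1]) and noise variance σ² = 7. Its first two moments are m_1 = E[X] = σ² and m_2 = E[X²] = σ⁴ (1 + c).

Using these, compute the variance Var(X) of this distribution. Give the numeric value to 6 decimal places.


m_1 = E[X] = σ² = 7, so m_1² = 49.
m_2 = E[X²] = σ⁴ (1 + c) = 49 · (1 + 0.150685) = 49 · 1.150685 = 56.383562.
(Note m_2 − m_1² simplifies to c · σ⁴ = 0.150685 · 49.)

Var(X) = m_2 − m_1² = 56.383562 − 49 = 7.383562.


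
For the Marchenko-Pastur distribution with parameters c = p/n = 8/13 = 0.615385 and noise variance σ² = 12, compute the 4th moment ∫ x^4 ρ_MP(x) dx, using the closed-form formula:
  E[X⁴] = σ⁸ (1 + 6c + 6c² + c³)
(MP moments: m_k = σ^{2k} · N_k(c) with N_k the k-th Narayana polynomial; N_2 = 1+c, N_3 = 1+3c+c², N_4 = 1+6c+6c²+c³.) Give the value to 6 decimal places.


E[X⁴] = σ⁸ (1 + 6c + 6c² + c³) (fourth MP moment). With σ² = 12 (so σ⁸ = 20736) and c = 8/13 = 0.615385: E[X⁴] = 20736 · (1 + 6·0.615385 + 6·(0.615385)² + (0.615385)³) = 20736 · 7.197542.

So E[X^4] = 149248.233045.


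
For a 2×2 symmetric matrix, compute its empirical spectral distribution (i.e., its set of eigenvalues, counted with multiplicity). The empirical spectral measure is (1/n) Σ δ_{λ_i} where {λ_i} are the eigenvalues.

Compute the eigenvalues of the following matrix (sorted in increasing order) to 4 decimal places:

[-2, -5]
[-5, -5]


Since M is real symmetric, both eigenvalues are real; they are the roots of det(λI − M) = λ² − (tr M) λ + det M.
tr M = -2 + (-5) = -7.
det M = (-2)·(-5) − (-5)² = 10 − 25 = -15.
Characteristic polynomial: λ² + 7λ − 15 = 0.
Discriminant Δ = (tr M)² − 4·det M = 49 − (-60) = 109; √Δ = 10.440307.
λ = (tr M ± √Δ)/2 = (-7 ± 10.440307)/2, giving (tr M − √Δ)/2 = -8.7202 and (tr M + √Δ)/2 = 1.7202.

Eigenvalues sorted in increasing order: [-8.7202, 1.7202].


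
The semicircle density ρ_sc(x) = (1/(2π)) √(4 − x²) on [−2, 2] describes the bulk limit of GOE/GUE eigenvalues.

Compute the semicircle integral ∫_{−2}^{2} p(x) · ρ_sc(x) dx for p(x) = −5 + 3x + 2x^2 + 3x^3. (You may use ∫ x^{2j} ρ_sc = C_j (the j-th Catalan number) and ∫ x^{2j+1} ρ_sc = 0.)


Write p(x) = Σ a_i x^i, split into monomials and integrate each against ρ_sc separately.
Using ∫ x^{2j} ρ_sc = C_j = (1/(j+1)) C(2j, j) (Catalan numbers) and ∫ x^{2j+1} ρ_sc = 0 (odd monomials vanish by symmetry):
  i = 0 (even): a_0 · C_{0} = -5 · 1 = -5
  i = 1 (odd): ∫ x^1 ρ_sc = 0 (vanishes)
  i = 2 (even): a_2 · C_{1} = 2 · 1 = 2
  i = 3 (odd): ∫ x^3 ρ_sc = 0 (vanishes)

Summing the contributions: ∫_{−2}^{2} p(x) ρ_sc(x) dx = (-5) + 2 = -3.


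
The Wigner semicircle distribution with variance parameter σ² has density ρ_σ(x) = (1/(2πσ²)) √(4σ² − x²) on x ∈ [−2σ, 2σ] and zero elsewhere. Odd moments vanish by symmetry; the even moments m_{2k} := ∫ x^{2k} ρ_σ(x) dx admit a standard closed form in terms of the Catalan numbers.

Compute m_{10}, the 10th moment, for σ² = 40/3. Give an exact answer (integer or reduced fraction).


By the scaled semicircle moment identity, m_{2k} = σ^{2k} · C_k with k = 5.
C_5 = (1/(k+1)) · C(2k, k) = (1/6) · C(10, 5) = (1/6) · 252 = 42.
σ^{2k} = (σ²)^k = (40/3)^5 = 102400000/243.

Therefore m_{10} = σ^{10} · C_5 = (102400000/243) · 42 = 1433600000/81.


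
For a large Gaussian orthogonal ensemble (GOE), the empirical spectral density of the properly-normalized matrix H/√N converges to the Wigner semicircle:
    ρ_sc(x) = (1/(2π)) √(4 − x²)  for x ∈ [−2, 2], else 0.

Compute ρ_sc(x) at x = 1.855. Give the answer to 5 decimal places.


ρ_sc(x) = (1/(2π)) √(4 − x²). With x = 1.855:
  4 − x² = 4 − (1.855)² = 4 − 3.441025 = 0.558975.
  √(4 − x²) = 0.747646.
  1/(2π) = 0.159155.
  ρ_sc(1.855) = 0.159155 · 0.747646 = 0.118992.

Rounded to 5 decimal places: ρ_sc(1.855) ≈ 0.11899.


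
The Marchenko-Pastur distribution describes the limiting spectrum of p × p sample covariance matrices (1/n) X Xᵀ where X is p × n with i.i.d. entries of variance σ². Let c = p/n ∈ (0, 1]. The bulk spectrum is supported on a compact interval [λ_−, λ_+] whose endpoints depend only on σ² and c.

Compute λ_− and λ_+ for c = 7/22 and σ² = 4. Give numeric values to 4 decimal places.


c = 7/22 = 0.318182; √c = 0.564076.
λ_− = σ² (1 − √c)² = 4 · (1 − 0.564076)² = 4 · (0.435924)² = 0.760119.
λ_+ = σ² (1 + √c)² = 4 · (1 + 0.564076)² = 4 · (1.564076)² = 9.785336.

Rounded to 4 decimal places: λ_− ≈ 0.7601, λ_+ ≈ 9.7853.


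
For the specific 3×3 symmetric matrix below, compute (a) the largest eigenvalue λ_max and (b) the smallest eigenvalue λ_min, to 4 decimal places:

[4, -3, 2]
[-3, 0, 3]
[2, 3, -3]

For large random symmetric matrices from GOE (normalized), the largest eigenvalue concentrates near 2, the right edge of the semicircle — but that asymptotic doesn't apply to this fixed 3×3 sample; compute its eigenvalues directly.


Since M is real symmetric, all three eigenvalues are real; they are the roots of det(λI − M) = λ³ − (tr M) λ² + s λ − det M, where s is the sum of the principal 2×2 minors.
tr M = 4 + 0 + (-3) = 1.
s = (4·0 − (-3)²) + (4·(-3) − 2²) + (0·(-3) − 3²) = -9 + (-16) + (-9) = -34.
det M (expand along row 1) = 4·(-9) − (-3)·3 + 2·(-9) = -45.
Characteristic polynomial: λ³ − λ² − 34λ + 45 = 0.
Substitute λ = y + (tr M)/3 = y + 0.333333 to remove the quadratic term: y³ + p·y + q = 0 with p = s − (tr M)²/3 = -34.333333 and q = −2(tr M)³/27 + (tr M)·s/3 − det M = 33.592593.
Three real roots ⇒ use the trigonometric (Viète) form: r = 2√(−p/3) = 6.765928, φ = arccos(3q/(p·r)) = arccos(-0.433832) = 2.019538 rad.
y_k = r·cos(φ/3 − 2πk/3) for k = 0, 1, 2 gives y = 5.289896, 1.008281, -6.298177.
λ_k = y_k + 0.333333 gives λ = 5.6232, 1.3416, -5.9648 (check: the sum is 1.0000 = tr M).

Hence λ_max = 5.6232 and λ_min = -5.9648.


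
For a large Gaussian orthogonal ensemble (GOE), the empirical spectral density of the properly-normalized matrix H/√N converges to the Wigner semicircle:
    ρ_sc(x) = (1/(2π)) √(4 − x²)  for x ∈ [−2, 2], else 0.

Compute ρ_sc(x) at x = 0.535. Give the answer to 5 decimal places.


ρ_sc(x) = (1/(2π)) √(4 − x²). With x = 0.535:
  4 − x² = 4 − (0.535)² = 4 − 0.286225 = 3.713775.
  √(4 − x²) = 1.927116.
  1/(2π) = 0.159155.
  ρ_sc(0.535) = 0.159155 · 1.927116 = 0.306710.

Rounded to 5 decimal places: ρ_sc(0.535) ≈ 0.30671.


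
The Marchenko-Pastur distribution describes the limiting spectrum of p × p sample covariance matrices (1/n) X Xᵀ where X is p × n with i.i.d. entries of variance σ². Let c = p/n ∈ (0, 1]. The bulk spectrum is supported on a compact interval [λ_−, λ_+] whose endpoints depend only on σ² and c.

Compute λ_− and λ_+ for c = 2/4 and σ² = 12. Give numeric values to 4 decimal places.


c = 2/4 = 0.500000; √c = 0.707107.
λ_− = σ² (1 − √c)² = 12 · (1 − 0.707107)² = 12 · (0.292893)² = 1.029437.
λ_+ = σ² (1 + √c)² = 12 · (1 + 0.707107)² = 12 · (1.707107)² = 34.970563.

Rounded to 4 decimal places: λ_− ≈ 1.0294, λ_+ ≈ 34.9706.


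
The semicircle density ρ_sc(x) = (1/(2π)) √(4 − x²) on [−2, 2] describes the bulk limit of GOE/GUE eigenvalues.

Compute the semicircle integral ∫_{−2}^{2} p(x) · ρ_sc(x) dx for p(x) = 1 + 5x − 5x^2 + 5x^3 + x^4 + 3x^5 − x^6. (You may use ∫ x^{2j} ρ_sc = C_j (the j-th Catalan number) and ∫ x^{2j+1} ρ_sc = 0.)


Write p(x) = Σ a_i x^i, split into monomials and integrate each against ρ_sc separately.
Using ∫ x^{2j} ρ_sc = C_j = (1/(j+1)) C(2j, j) (Catalan numbers) and ∫ x^{2j+1} ρ_sc = 0 (odd monomials vanish by symmetry):
  i = 0 (even): a_0 · C_{0} = 1 · 1 = 1
  i = 1 (odd): ∫ x^1 ρ_sc = 0 (vanishes)
  i = 2 (even): a_2 · C_{1} = -5 · 1 = -5
  i = 3 (odd): ∫ x^3 ρ_sc = 0 (vanishes)
  i = 4 (even): a_4 · C_{2} = 1 · 2 = 2
  i = 5 (odd): ∫ x^5 ρ_sc = 0 (vanishes)
  i = 6 (even): a_6 · C_{3} = -1 · 5 = -5

Summing the contributions: ∫_{−2}^{2} p(x) ρ_sc(x) dx = 1 + (-5) + 2 + (-5) = -7.


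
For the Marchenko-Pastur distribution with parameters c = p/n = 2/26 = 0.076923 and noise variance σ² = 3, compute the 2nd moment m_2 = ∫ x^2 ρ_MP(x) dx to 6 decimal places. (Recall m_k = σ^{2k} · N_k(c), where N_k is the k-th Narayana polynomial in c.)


E[X²] = σ⁴ (1 + c) (second MP moment). With σ² = 3 (so σ⁴ = 9) and c = 2/26 = 0.076923: E[X²] = 9 · (1 + 0.076923) = 9 · 1.076923.

So E[X^2] = 9.692308.


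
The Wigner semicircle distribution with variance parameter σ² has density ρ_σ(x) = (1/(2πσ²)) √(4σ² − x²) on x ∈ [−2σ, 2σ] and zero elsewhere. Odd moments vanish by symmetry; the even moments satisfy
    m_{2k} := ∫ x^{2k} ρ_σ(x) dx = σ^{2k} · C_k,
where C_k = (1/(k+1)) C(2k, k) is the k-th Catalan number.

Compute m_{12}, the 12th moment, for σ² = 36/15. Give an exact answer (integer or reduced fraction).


By the scaled semicircle moment identity, m_{2k} = σ^{2k} · C_k with k = 6.
C_6 = (1/(k+1)) · C(2k, k) = (1/7) · C(12, 6) = (1/7) · 924 = 132.
σ^{2k} = (σ²)^k = (36/15)^6 = 2985984/15625.

Therefore m_{12} = σ^{12} · C_6 = (2985984/15625) · 132 = 394149888/15625.


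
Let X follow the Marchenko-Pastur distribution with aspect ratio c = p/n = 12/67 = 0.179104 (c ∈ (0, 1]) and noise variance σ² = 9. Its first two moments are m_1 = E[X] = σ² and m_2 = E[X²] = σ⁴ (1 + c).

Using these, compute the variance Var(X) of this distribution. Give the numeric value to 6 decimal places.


m_1 = E[X] = σ² = 9, so m_1² = 81.
m_2 = E[X²] = σ⁴ (1 + c) = 81 · (1 + 0.179104) = 81 · 1.179104 = 95.507463.
(Note m_2 − m_1² simplifies to c · σ⁴ = 0.179104 · 81.)

Var(X) = m_2 − m_1² = 95.507463 − 81 = 14.507463.


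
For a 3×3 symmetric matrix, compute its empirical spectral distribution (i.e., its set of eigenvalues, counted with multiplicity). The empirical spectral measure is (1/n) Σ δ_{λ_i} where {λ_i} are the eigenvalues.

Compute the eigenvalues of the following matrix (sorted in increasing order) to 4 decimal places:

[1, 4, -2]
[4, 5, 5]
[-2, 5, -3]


Since M is real symmetric, all three eigenvalues are real; they are the roots of det(λI − M) = λ³ − (tr M) λ² + s λ − det M, where s is the sum of the principal 2×2 minors.
tr M = 1 + 5 + (-3) = 3.
s = (1·5 − 4²) + (1·(-3) − (-2)²) + (5·(-3) − 5²) = -11 + (-7) + (-40) = -58.
det M (expand along row 1) = 1·(-40) − 4·(-2) + (-2)·30 = -92.
Characteristic polynomial: λ³ − 3λ² − 58λ + 92 = 0.
Substitute λ = y + (tr M)/3 = y + 1.000000 to remove the quadratic term: y³ + p·y + q = 0 with p = s − (tr M)²/3 = -61.000000 and q = −2(tr M)³/27 + (tr M)·s/3 − det M = 32.000000.
Three real roots ⇒ use the trigonometric (Viète) form: r = 2√(−p/3) = 9.018500, φ = arccos(3q/(p·r)) = arccos(-0.174505) = 1.746199 rad.
y_k = r·cos(φ/3 − 2πk/3) for k = 0, 1, 2 gives y = 7.533409, 0.526989, -8.060399.
λ_k = y_k + 1.000000 gives λ = 8.5334, 1.5270, -7.0604 (check: the sum is 3.0000 = tr M).

Eigenvalues sorted in increasing order: [-7.0604, 1.5270, 8.5334].


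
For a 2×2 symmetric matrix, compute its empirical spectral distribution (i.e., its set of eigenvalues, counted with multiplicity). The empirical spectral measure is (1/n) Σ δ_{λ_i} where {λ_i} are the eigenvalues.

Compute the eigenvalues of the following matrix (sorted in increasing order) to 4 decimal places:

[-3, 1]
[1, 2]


Since M is real symmetric, both eigenvalues are real; they are the roots of det(λI − M) = λ² − (tr M) λ + det M.
tr M = -3 + 2 = -1.
det M = (-3)·2 − 1² = -6 − 1 = -7.
Characteristic polynomial: λ² + λ − 7 = 0.
Discriminant Δ = (tr M)² − 4·det M = 1 − (-28) = 29; √Δ = 5.385165.
λ = (tr M ± √Δ)/2 = (-1 ± 5.385165)/2, giving (tr M − √Δ)/2 = -3.1926 and (tr M + √Δ)/2 = 2.1926.

Eigenvalues sorted in increasing order: [-3.1926, 2.1926].


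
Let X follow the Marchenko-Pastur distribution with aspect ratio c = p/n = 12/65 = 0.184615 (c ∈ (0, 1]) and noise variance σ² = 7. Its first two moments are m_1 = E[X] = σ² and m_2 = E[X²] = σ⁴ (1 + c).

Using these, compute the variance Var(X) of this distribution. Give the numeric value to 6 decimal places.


m_1 = E[X] = σ² = 7, so m_1² = 49.
m_2 = E[X²] = σ⁴ (1 + c) = 49 · (1 + 0.184615) = 49 · 1.184615 = 58.046154.
(Note m_2 − m_1² simplifies to c · σ⁴ = 0.184615 · 49.)

Var(X) = m_2 − m_1² = 58.046154 − 49 = 9.046154.


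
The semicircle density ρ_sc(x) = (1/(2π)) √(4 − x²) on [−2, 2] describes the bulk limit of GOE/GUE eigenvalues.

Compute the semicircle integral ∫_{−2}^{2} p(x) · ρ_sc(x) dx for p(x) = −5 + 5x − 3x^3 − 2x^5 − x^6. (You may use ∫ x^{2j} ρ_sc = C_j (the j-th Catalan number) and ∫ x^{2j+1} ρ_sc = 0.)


Write p(x) = Σ a_i x^i, split into monomials and integrate each against ρ_sc separately.
Using ∫ x^{2j} ρ_sc = C_j = (1/(j+1)) C(2j, j) (Catalan numbers) and ∫ x^{2j+1} ρ_sc = 0 (odd monomials vanish by symmetry):
  i = 0 (even): a_0 · C_{0} = -5 · 1 = -5
  i = 1 (odd): ∫ x^1 ρ_sc = 0 (vanishes)
  i = 3 (odd): ∫ x^3 ρ_sc = 0 (vanishes)
  i = 5 (odd): ∫ x^5 ρ_sc = 0 (vanishes)
  i = 6 (even): a_6 · C_{3} = -1 · 5 = -5

Summing the contributions: ∫_{−2}^{2} p(x) ρ_sc(x) dx = (-5) + (-5) = -10.


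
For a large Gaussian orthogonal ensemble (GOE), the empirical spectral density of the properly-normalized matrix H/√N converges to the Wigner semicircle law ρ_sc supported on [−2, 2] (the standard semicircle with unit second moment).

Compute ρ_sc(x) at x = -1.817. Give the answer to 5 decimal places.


ρ_sc(x) = (1/(2π)) √(4 − x²). With x = -1.817:
  4 − x² = 4 − (-1.817)² = 4 − 3.301489 = 0.698511.
  √(4 − x²) = 0.835770.
  1/(2π) = 0.159155.
  ρ_sc(-1.817) = 0.159155 · 0.835770 = 0.133017.

Rounded to 5 decimal places: ρ_sc(-1.817) ≈ 0.13302.


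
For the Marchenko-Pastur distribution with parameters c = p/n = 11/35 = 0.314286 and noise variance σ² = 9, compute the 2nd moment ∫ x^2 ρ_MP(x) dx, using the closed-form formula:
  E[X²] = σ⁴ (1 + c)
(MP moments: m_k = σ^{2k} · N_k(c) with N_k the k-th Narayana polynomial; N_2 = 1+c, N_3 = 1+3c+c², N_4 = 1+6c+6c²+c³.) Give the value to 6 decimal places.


E[X²] = σ⁴ (1 + c) (second MP moment). With σ² = 9 (so σ⁴ = 81) and c = 11/35 = 0.314286: E[X²] = 81 · (1 + 0.314286) = 81 · 1.314286.

So E[X^2] = 106.457143.


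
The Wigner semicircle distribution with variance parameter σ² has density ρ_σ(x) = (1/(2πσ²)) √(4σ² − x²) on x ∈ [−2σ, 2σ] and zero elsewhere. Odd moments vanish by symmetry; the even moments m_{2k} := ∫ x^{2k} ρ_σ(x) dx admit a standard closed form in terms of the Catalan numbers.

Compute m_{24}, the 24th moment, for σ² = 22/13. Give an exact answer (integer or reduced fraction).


By the scaled semicircle moment identity, m_{2k} = σ^{2k} · C_k with k = 12.
C_12 = (1/(k+1)) · C(2k, k) = (1/13) · C(24, 12) = (1/13) · 2704156 = 208012.
σ^{2k} = (σ²)^k = (22/13)^12 = 12855002631049216/23298085122481.

Therefore m_{24} = σ^{24} · C_12 = (12855002631049216/23298085122481) · 208012 = 2673994807289809518592/23298085122481.


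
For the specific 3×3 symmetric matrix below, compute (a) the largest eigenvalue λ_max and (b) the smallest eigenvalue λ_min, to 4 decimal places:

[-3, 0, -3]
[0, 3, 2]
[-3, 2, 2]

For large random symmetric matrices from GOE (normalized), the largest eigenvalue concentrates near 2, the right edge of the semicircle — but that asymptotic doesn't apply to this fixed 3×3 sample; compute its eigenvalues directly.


Since M is real symmetric, all three eigenvalues are real; they are the roots of det(λI − M) = λ³ − (tr M) λ² + s λ − det M, where s is the sum of the principal 2×2 minors.
tr M = -3 + 3 + 2 = 2.
s = ((-3)·3 − 0²) + ((-3)·2 − (-3)²) + (3·2 − 2²) = -9 + (-15) + 2 = -22.
det M (expand along row 1) = (-3)·2 − 0·6 + (-3)·9 = -33.
Characteristic polynomial: λ³ − 2λ² − 22λ + 33 = 0.
Substitute λ = y + (tr M)/3 = y + 0.666667 to remove the quadratic term: y³ + p·y + q = 0 with p = s − (tr M)²/3 = -23.333333 and q = −2(tr M)³/27 + (tr M)·s/3 − det M = 17.740741.
Three real roots ⇒ use the trigonometric (Viète) form: r = 2√(−p/3) = 5.577734, φ = arccos(3q/(p·r)) = arccos(-0.408939) = 1.992087 rad.
y_k = r·cos(φ/3 − 2πk/3) for k = 0, 1, 2 gives y = 4.392552, 0.780711, -5.173263.
λ_k = y_k + 0.666667 gives λ = 5.0592, 1.4474, -4.5066 (check: the sum is 2.0000 = tr M).

Hence λ_max = 5.0592 and λ_min = -4.5066.


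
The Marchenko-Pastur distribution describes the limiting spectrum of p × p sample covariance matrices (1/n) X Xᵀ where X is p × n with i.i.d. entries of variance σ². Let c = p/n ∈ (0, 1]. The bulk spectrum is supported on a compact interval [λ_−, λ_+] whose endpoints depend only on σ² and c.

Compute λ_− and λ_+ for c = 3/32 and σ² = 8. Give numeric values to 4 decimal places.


c = 3/32 = 0.093750; √c = 0.306186.
λ_− = σ² (1 − √c)² = 8 · (1 − 0.306186)² = 8 · (0.693814)² = 3.851021.
λ_+ = σ² (1 + √c)² = 8 · (1 + 0.306186)² = 8 · (1.306186)² = 13.648979.

Rounded to 4 decimal places: λ_− ≈ 3.8510, λ_+ ≈ 13.6490.


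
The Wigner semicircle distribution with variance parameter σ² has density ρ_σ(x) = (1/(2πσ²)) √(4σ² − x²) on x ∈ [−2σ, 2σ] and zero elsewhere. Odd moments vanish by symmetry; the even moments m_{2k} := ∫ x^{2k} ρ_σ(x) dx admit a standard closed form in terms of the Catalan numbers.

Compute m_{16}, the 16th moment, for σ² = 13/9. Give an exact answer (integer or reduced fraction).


By the scaled semicircle moment identity, m_{2k} = σ^{2k} · C_k with k = 8.
C_8 = (1/(k+1)) · C(2k, k) = (1/9) · C(16, 8) = (1/9) · 12870 = 1430.
σ^{2k} = (σ²)^k = (13/9)^8 = 815730721/43046721.

Therefore m_{16} = σ^{16} · C_8 = (815730721/43046721) · 1430 = 1166494931030/43046721.


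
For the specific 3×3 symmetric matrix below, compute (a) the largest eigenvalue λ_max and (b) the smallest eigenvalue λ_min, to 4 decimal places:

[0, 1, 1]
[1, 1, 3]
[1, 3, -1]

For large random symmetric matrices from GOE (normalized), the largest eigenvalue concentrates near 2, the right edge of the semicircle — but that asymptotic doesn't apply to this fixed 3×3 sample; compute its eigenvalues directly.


Since M is real symmetric, all three eigenvalues are real; they are the roots of det(λI − M) = λ³ − (tr M) λ² + s λ − det M, where s is the sum of the principal 2×2 minors.
tr M = 0 + 1 + (-1) = 0.
s = (0·1 − 1²) + (0·(-1) − 1²) + (1·(-1) − 3²) = -1 + (-1) + (-10) = -12.
det M (expand along row 1) = 0·(-10) − 1·(-4) + 1·2 = 6.
Characteristic polynomial: λ³ − 12λ − 6 = 0.
Substitute λ = y + (tr M)/3 = y + 0.000000 to remove the quadratic term: y³ + p·y + q = 0 with p = s − (tr M)²/3 = -12.000000 and q = −2(tr M)³/27 + (tr M)·s/3 − det M = -6.000000.
Three real roots ⇒ use the trigonometric (Viète) form: r = 2√(−p/3) = 4.000000, φ = arccos(3q/(p·r)) = arccos(0.375000) = 1.186400 rad.
y_k = r·cos(φ/3 − 2πk/3) for k = 0, 1, 2 gives y = 3.691268, -0.511128, -3.180140.
λ_k = y_k + 0.000000 gives λ = 3.6913, -0.5111, -3.1801 (check: the sum is 0.0000 = tr M).

Hence λ_max = 3.6913 and λ_min = -3.1801.


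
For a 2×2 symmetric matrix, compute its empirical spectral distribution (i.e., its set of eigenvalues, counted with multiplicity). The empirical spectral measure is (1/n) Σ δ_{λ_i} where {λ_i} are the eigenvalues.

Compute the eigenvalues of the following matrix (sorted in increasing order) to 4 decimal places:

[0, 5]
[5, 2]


Since M is real symmetric, both eigenvalues are real; they are the roots of det(λI − M) = λ² − (tr M) λ + det M.
tr M = 0 + 2 = 2.
det M = 0·2 − 5² = 0 − 25 = -25.
Characteristic polynomial: λ² − 2λ − 25 = 0.
Discriminant Δ = (tr M)² − 4·det M = 4 − (-100) = 104; √Δ = 10.198039.
λ = (tr M ± √Δ)/2 = (2 ± 10.198039)/2, giving (tr M − √Δ)/2 = -4.0990 and (tr M + √Δ)/2 = 6.0990.

Eigenvalues sorted in increasing order: [-4.0990, 6.0990].


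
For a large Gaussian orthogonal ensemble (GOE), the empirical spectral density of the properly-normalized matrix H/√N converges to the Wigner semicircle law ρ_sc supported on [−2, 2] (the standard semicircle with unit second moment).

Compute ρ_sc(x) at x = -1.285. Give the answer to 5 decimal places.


ρ_sc(x) = (1/(2π)) √(4 − x²). With x = -1.285:
  4 − x² = 4 − (-1.285)² = 4 − 1.651225 = 2.348775.
  √(4 − x²) = 1.532571.
  1/(2π) = 0.159155.
  ρ_sc(-1.285) = 0.159155 · 1.532571 = 0.243916.

Rounded to 5 decimal places: ρ_sc(-1.285) ≈ 0.24392.


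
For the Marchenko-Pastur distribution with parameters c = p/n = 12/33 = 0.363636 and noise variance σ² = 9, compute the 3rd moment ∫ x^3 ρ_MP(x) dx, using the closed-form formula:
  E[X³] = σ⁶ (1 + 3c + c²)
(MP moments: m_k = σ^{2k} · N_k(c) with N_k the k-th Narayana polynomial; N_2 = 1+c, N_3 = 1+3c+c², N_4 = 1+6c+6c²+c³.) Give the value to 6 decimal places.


E[X³] = σ⁶ (1 + 3c + c²) (third MP moment). With σ² = 9 (so σ⁶ = 729) and c = 12/33 = 0.363636: E[X³] = 729 · (1 + 3·0.363636 + (0.363636)²) = 729 · 2.223140.

So E[X^3] = 1620.669421.


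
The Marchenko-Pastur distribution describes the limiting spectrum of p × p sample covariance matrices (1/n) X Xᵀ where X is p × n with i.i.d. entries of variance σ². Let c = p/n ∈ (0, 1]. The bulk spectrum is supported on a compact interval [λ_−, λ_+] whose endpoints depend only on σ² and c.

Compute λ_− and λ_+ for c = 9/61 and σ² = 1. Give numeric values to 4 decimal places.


c = 9/61 = 0.147541; √c = 0.384111.
λ_− = σ² (1 − √c)² = 1 · (1 − 0.384111)² = 1 · (0.615889)² = 0.379320.
λ_+ = σ² (1 + √c)² = 1 · (1 + 0.384111)² = 1 · (1.384111)² = 1.915762.

Rounded to 4 decimal places: λ_− ≈ 0.3793, λ_+ ≈ 1.9158.
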